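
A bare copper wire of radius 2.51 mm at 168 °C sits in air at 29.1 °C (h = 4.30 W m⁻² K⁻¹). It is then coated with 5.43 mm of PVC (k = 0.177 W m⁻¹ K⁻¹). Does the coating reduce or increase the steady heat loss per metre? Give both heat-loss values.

increases: 9.42 → 24.4 W/m

Critical radius for a cylinder: r_cr = k/h = 0.0412 m = 4.12 cm.
Outer radius after coating: r₂ = 0.00251 + 0.00543 = 0.00794 m.
Since r₁ < r_cr and r₂ ≤ r_cr, the coating moves toward the maximum at r_cr — heat loss rises.
Bare: R = 1/(2πr₁h) = 14.75 m·K/W; Q = 138.9/14.75 = 9.42 W/m.
Coated: R = R_cond + R_conv = 5.697 m·K/W; Q = 138.9/5.697 = 24.4 W/m.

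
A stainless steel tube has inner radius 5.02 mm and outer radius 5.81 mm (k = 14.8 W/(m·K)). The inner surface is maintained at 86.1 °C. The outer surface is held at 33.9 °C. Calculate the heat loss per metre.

Q' = 2πk·ΔT/ln(r₂/r₁) = 2π × 14.8 × 52.2 / ln(0.00581/0.00502) = 33200 W/m

Q' = 33.2 kW/m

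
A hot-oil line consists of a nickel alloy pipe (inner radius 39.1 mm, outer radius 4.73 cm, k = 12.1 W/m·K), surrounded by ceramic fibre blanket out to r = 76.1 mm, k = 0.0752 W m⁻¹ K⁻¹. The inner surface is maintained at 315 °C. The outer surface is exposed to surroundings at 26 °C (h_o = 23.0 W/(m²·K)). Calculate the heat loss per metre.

Q' = 263 W/m

Resistance network (inner→outer):
  R'_nickel alloy = ln(0.0473/0.0391)/(2πk) = 0.1904/(2π·12.1) = 0.002504 m·K/W
  R'_ceramic fibre blanket = ln(0.0761/0.0473)/(2πk) = 0.4755/(2π·0.0752) = 1.006 m·K/W
  R'_conv,out = 1/(2πr h) = 1/(2π·0.0761·23.0) = 0.09093 m·K/W
ΣR = 0.002504 + 1.006 + 0.09093 = 1.099 m·K/W
Q' = ΔT/ΣR = (315 °C − 26 °C)/1.099 = 263 W/m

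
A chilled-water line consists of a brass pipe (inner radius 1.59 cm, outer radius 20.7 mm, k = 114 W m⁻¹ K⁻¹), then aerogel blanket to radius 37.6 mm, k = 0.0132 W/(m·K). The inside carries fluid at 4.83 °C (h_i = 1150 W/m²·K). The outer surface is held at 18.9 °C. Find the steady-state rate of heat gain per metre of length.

Treat each layer as a resistance in series:
  R'_conv,in = 1/(2πr h) = 1/(2π·0.0159·1150) = 0.008704 m·K/W
  R'_brass = ln(0.0207/0.0159)/(2πk) = 0.2638/(2π·114) = 3.683×10^-4 m·K/W
  R'_aerogel blanket = ln(0.0376/0.0207)/(2πk) = 0.5969/(2π·0.0132) = 7.197 m·K/W
ΣR = 0.008704 + 3.683×10^-4 + 7.197 = 7.206 m·K/W
Q' = ΔT/ΣR = (4.83 °C − 18.9 °C)/7.206 = -1.95 W/m
(Negative Q' ⇒ heat flows inward; heat gain = 1.95 W/m.)

Q' = 1.95 W/m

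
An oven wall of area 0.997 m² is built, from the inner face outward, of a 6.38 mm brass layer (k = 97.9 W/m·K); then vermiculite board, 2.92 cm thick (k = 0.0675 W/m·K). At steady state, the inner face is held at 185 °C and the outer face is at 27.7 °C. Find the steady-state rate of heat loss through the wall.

Q = 362 W

Resistance network (inner→outer):
  R_brass = L/(kA) = 0.00638/(97.9·0.997) = 6.536×10^-5 K/W
  R_vermiculite board = L/(kA) = 0.0292/(0.0675·0.997) = 0.4339 K/W
ΣR = 6.536×10^-5 + 0.4339 = 0.4340 K/W
Q = ΔT/ΣR = (185 °C − 27.7 °C)/0.4340 = 362 W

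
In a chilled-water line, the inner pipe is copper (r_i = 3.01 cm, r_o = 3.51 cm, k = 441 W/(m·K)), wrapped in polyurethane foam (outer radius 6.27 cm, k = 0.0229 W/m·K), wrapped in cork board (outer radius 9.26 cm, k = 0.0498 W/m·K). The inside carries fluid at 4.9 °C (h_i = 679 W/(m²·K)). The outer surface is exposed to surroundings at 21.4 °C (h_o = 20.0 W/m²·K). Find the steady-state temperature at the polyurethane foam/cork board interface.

T = 17.3 °C

Resistance network (inner→outer):
  R'_conv,in = 1/(2πr h) = 1/(2π·0.0301·679) = 0.007787 m·K/W
  R'_copper = ln(0.0351/0.0301)/(2πk) = 0.1537/(2π·441) = 5.546×10^-5 m·K/W
  R'_polyurethane foam = ln(0.0627/0.0351)/(2πk) = 0.5802/(2π·0.0229) = 4.032 m·K/W
  R'_cork board = ln(0.0926/0.0627)/(2πk) = 0.3899/(2π·0.0498) = 1.246 m·K/W
  R'_conv,out = 1/(2πr h) = 1/(2π·0.0926·20.0) = 0.08594 m·K/W
ΣR = 0.007787 + 5.546×10^-5 + 4.032 + 1.246 + 0.08594 = 5.372 m·K/W
Q' = ΔT/ΣR = (4.9 °C − 21.4 °C)/5.372 = -3.071 W/m
From the inner boundary to the polyurethane foam/cork board interface, ΣR_partial = 4.040 m·K/W.
T_interface = T_in − Q'·ΣR_partial = 4.9 °C − (-3.071)(4.040) = 17.3 °C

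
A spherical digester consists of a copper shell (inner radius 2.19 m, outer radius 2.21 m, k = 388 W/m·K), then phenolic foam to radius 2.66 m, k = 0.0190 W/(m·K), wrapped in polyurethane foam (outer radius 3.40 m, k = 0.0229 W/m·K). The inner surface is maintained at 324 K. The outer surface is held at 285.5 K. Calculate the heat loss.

Q = 63.6 W

Resistance network (inner→outer):
  R_copper = (1/2.19 − 1/2.21)/(4πk) = 0.004132/(4π·388) = 8.475×10^-7 K/W
  R_phenolic foam = (1/2.21 − 1/2.66)/(4πk) = 0.07655/(4π·0.0190) = 0.3206 K/W
  R_polyurethane foam = (1/2.66 − 1/3.40)/(4πk) = 0.08182/(4π·0.0229) = 0.2843 K/W
ΣR = 8.475×10^-7 + 0.3206 + 0.2843 = 0.6049 K/W
Q = ΔT/ΣR = (324 K − 285.5 K)/0.6049 = 63.6 W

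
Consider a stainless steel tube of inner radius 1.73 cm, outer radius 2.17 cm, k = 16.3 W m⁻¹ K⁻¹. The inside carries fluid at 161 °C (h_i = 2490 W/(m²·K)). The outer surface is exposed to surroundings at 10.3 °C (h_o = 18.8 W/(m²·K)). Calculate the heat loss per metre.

Q' = 381 W/m

Treat each layer as a resistance in series:
  R'_conv,in = 1/(2πr h) = 1/(2π·0.0173·2490) = 0.003695 m·K/W
  R'_stainless steel = ln(0.0217/0.0173)/(2πk) = 0.2266/(2π·16.3) = 0.002213 m·K/W
  R'_conv,out = 1/(2πr h) = 1/(2π·0.0217·18.8) = 0.3901 m·K/W
ΣR = 0.003695 + 0.002213 + 0.3901 = 0.3960 m·K/W
Q' = ΔT/ΣR = (161 °C − 10.3 °C)/0.3960 = 381 W/m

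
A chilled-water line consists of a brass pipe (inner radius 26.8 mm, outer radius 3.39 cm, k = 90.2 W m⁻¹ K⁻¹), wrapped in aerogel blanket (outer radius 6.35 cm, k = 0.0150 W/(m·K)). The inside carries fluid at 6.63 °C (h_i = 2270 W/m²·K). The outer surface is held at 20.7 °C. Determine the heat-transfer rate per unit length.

Series thermal resistances, inner to outer:
  R'_conv,in = 1/(2πr h) = 1/(2π·0.0268·2270) = 0.002616 m·K/W
  R'_brass = ln(0.0339/0.0268)/(2πk) = 0.2350/(2π·90.2) = 4.147×10^-4 m·K/W
  R'_aerogel blanket = ln(0.0635/0.0339)/(2πk) = 0.6276/(2π·0.0150) = 6.659 m·K/W
ΣR = 0.002616 + 4.147×10^-4 + 6.659 = 6.662 m·K/W
Q' = ΔT/ΣR = (6.63 °C − 20.7 °C)/6.662 = -2.11 W/m
(Negative Q' ⇒ heat flows inward; heat gain = 2.11 W/m.)

Q' = 2.11 W/m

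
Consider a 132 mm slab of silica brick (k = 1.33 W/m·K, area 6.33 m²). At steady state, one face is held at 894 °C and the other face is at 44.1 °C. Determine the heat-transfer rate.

Q = 54.2 kW

Q = kA·ΔT/L = 1.33 × 6.33 × |894 °C − 44.1 °C| / 0.132 = 54200 W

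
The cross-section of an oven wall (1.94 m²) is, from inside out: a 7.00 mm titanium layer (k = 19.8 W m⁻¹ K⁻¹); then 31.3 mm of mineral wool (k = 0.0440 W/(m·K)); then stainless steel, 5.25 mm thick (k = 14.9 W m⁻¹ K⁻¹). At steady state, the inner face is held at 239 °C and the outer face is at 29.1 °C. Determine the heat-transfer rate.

Q = 572 W

Treat each layer as a resistance in series:
  R_titanium = L/(kA) = 0.00700/(19.8·1.94) = 1.822×10^-4 K/W
  R_mineral wool = L/(kA) = 0.0313/(0.0440·1.94) = 0.3667 K/W
  R_stainless steel = L/(kA) = 0.00525/(14.9·1.94) = 1.816×10^-4 K/W
ΣR = 1.822×10^-4 + 0.3667 + 1.816×10^-4 = 0.3671 K/W
Q = ΔT/ΣR = (239 °C − 29.1 °C)/0.3671 = 572 W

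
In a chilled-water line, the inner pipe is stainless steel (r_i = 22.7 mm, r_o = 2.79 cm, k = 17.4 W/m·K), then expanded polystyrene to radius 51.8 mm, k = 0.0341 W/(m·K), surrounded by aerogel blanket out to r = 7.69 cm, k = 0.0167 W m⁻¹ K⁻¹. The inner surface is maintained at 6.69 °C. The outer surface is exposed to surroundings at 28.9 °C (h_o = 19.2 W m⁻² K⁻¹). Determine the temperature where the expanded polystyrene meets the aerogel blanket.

T = 16.2 °C

Series thermal resistances, inner to outer:
  R'_stainless steel = ln(0.0279/0.0227)/(2πk) = 0.2063/(2π·17.4) = 0.001887 m·K/W
  R'_expanded polystyrene = ln(0.0518/0.0279)/(2πk) = 0.6188/(2π·0.0341) = 2.888 m·K/W
  R'_aerogel blanket = ln(0.0769/0.0518)/(2πk) = 0.3951/(2π·0.0167) = 3.766 m·K/W
  R'_conv,out = 1/(2πr h) = 1/(2π·0.0769·19.2) = 0.1078 m·K/W
ΣR = 0.001887 + 2.888 + 3.766 + 0.1078 = 6.764 m·K/W
Q' = ΔT/ΣR = (6.69 °C − 28.9 °C)/6.764 = -3.284 W/m
From the inner boundary to the expanded polystyrene/aerogel blanket interface, ΣR_partial = 2.890 m·K/W.
T_interface = T_in − Q'·ΣR_partial = 6.69 °C − (-3.284)(2.890) = 16.2 °C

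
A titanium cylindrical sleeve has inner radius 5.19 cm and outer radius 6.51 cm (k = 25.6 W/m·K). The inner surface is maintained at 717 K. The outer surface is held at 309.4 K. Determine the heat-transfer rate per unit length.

Q' = 2πk·ΔT/ln(r₂/r₁) = 2π × 25.6 × 407.6 / ln(0.0651/0.0519) = 2.89×10^5 W/m

Q' = 289 kW/m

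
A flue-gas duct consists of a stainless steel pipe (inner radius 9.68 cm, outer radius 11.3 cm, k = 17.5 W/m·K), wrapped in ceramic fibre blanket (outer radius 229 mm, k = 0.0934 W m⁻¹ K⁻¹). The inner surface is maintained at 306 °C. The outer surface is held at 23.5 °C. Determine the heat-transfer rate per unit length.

Treat each layer as a resistance in series:
  R'_stainless steel = ln(0.113/0.0968)/(2πk) = 0.1547/(2π·17.5) = 0.001407 m·K/W
  R'_ceramic fibre blanket = ln(0.229/0.113)/(2πk) = 0.7063/(2π·0.0934) = 1.204 m·K/W
ΣR = 0.001407 + 1.204 = 1.205 m·K/W
Q' = ΔT/ΣR = (306 °C − 23.5 °C)/1.205 = 234 W/m

Q' = 234 W/m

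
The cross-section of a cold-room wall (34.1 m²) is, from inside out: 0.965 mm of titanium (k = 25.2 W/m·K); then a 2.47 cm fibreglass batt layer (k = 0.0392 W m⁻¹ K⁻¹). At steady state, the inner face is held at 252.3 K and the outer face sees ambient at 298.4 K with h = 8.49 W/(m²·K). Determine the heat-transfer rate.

Resistance network (inner→outer):
  R_titanium = L/(kA) = 9.65×10^-4/(25.2·34.1) = 1.123×10^-6 K/W
  R_fibreglass batt = L/(kA) = 0.0247/(0.0392·34.1) = 0.01848 K/W
  R_conv,out = 1/(hA) = 1/(8.49·34.1) = 0.003454 K/W
ΣR = 1.123×10^-6 + 0.01848 + 0.003454 = 0.02194 K/W
Q = ΔT/ΣR = (252.3 K − 298.4 K)/0.02194 = -2100 W
(Negative Q ⇒ heat flows inward; heat gain = 2100 W.)

Q = 2100 W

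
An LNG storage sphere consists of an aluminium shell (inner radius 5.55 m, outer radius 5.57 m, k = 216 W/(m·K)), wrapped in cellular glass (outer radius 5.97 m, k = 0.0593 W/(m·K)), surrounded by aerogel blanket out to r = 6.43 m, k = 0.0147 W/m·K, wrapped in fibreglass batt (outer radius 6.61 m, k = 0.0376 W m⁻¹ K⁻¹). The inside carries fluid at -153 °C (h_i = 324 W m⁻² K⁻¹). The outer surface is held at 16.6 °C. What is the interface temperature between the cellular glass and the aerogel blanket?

Series thermal resistances, inner to outer:
  R_conv,in = 1/(4πr²h) = 1/(4π·5.55²·324) = 7.974×10^-6 K/W
  R_aluminium = (1/5.55 − 1/5.57)/(4πk) = 6.470×10^-4/(4π·216) = 2.384×10^-7 K/W
  R_cellular glass = (1/5.57 − 1/5.97)/(4πk) = 0.01203/(4π·0.0593) = 0.01614 K/W
  R_aerogel blanket = (1/5.97 − 1/6.43)/(4πk) = 0.01198/(4π·0.0147) = 0.06487 K/W
  R_fibreglass batt = (1/6.43 − 1/6.61)/(4πk) = 0.004235/(4π·0.0376) = 0.008963 K/W
ΣR = 7.974×10^-6 + 2.384×10^-7 + 0.01614 + 0.06487 + 0.008963 = 0.08998 K/W
Q = ΔT/ΣR = (-153 °C − 16.6 °C)/0.08998 = -1885 W
From the inner boundary to the cellular glass/aerogel blanket interface, ΣR_partial = 0.01615 K/W.
T_interface = T_in − Q·ΣR_partial = -153 °C − (-1885)(0.01615) = -123 °C

T = -123 °C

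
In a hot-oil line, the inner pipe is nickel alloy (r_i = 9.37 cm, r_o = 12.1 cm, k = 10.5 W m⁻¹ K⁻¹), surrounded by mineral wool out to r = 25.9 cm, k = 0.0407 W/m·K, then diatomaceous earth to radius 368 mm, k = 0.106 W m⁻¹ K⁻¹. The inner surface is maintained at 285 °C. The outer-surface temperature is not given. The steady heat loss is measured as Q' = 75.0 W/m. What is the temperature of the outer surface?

Series resistances:
  R'_nickel alloy = ln(0.121/0.0937)/(2πk) = 0.2557/(2π·10.5) = 0.003876 m·K/W
  R'_mineral wool = ln(0.259/0.121)/(2πk) = 0.7610/(2π·0.0407) = 2.976 m·K/W
  R'_diatomaceous earth = ln(0.368/0.259)/(2πk) = 0.3513/(2π·0.106) = 0.5274 m·K/W
ΣR = 3.507 m·K/W
ΔT = Q'·ΣR = 75.0 × 3.507 = 263.0 K
Heat flows outward, so T_out = T_in − ΔT = 285 − 263.0 = 22.0 °C

T_out = 22.0 °C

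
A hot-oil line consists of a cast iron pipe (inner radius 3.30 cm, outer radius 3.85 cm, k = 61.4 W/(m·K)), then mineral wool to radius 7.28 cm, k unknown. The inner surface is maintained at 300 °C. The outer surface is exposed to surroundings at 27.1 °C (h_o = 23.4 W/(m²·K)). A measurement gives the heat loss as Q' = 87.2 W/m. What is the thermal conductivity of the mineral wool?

ΣR = ΔT/Q' = |300 − 27.1|/87.2 = 3.130 m·K/W
Known resistances:
  R'_cast iron = ln(0.0385/0.0330)/(2πk) = 0.1542/(2π·61.4) = 3.996×10^-4 m·K/W
  R'_conv,out = 1/(2πr h) = 1/(2π·0.0728·23.4) = 0.09343 m·K/W
R_mineral wool = ΣR − ΣR_known = 3.130 − 0.09383 = 3.036 m·K/W
ln(r₂/r₁)/(2πk) = 3.036 ⇒ k = 0.6371/(2π·3.036) = 0.0334 W/m·K

k = 0.0334 W/m·K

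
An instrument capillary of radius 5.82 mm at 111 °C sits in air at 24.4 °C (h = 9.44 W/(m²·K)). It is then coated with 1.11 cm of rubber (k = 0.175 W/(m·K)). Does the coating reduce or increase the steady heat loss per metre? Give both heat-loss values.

Critical radius for a cylinder: r_cr = k/h = 0.0185 m = 1.85 cm.
Outer radius after coating: r₂ = 0.00582 + 0.0111 = 0.01692 m.
Since r₁ < r_cr and r₂ ≤ r_cr, the coating moves toward the maximum at r_cr — heat loss rises.
Bare: R = 1/(2πr₁h) = 2.897 m·K/W; Q = 86.6/2.897 = 29.9 W/m.
Coated: R = R_cond + R_conv = 1.967 m·K/W; Q = 86.6/1.967 = 44.0 W/m.

increases: 29.9 → 44.0 W/m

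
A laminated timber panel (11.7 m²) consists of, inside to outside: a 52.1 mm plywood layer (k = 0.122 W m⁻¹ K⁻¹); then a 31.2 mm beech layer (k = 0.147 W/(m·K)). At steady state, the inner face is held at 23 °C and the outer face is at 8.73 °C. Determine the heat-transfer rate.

Treat each layer as a resistance in series:
  R_plywood = L/(kA) = 0.0521/(0.122·11.7) = 0.03650 K/W
  R_beech = L/(kA) = 0.0312/(0.147·11.7) = 0.01814 K/W
ΣR = 0.03650 + 0.01814 = 0.05464 K/W
Q = ΔT/ΣR = (23 °C − 8.73 °C)/0.05464 = 261 W

Q = 261 W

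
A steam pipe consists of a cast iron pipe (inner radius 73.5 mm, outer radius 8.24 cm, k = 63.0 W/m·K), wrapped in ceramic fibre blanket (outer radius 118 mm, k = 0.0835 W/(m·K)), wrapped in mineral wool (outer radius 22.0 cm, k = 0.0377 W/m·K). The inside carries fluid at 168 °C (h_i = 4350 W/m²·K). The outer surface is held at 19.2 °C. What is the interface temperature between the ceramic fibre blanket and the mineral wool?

Series thermal resistances, inner to outer:
  R'_conv,in = 1/(2πr h) = 1/(2π·0.0735·4350) = 4.978×10^-4 m·K/W
  R'_cast iron = ln(0.0824/0.0735)/(2πk) = 0.1143/(2π·63.0) = 2.888×10^-4 m·K/W
  R'_ceramic fibre blanket = ln(0.118/0.0824)/(2πk) = 0.3591/(2π·0.0835) = 0.6845 m·K/W
  R'_mineral wool = ln(0.220/0.118)/(2πk) = 0.6229/(2π·0.0377) = 2.630 m·K/W
ΣR = 4.978×10^-4 + 2.888×10^-4 + 0.6845 + 2.630 = 3.315 m·K/W
Q' = ΔT/ΣR = (168 °C − 19.2 °C)/3.315 = 44.89 W/m
From the inner boundary to the ceramic fibre blanket/mineral wool interface, ΣR_partial = 0.6853 m·K/W.
T_interface = T_in − Q'·ΣR_partial = 168 °C − (44.89)(0.6853) = 137 °C

T = 137 °C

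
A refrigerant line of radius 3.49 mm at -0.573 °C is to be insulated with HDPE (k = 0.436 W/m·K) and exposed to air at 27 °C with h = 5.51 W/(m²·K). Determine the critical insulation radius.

r_cr = 7.91 cm

For a cylinder, r_cr = k_ins/h = 0.436/5.51 = 0.0791 m = 7.91 cm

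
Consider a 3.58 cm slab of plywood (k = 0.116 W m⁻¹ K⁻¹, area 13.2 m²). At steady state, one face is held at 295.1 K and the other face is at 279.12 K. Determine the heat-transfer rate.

Q = kA·ΔT/L = 0.116 × 13.2 × |295.1 K − 279.12 K| / 0.0358 = 683 W

Q = 683 W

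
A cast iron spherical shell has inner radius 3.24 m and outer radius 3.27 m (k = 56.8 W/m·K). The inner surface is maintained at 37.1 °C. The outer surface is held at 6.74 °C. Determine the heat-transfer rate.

Q = 4πk·ΔT/(1/r₁ − 1/r₂) = 4π × 56.8 × 30.36 / (1/3.24 − 1/3.27) = 7.65×10^6 W

Q = 7650 kW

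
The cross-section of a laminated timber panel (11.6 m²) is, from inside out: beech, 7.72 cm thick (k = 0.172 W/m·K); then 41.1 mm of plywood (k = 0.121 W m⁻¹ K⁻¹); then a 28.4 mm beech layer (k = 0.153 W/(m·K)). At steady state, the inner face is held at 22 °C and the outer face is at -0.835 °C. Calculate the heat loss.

Treat each layer as a resistance in series:
  R_beech = L/(kA) = 0.0772/(0.172·11.6) = 0.03869 K/W
  R_plywood = L/(kA) = 0.0411/(0.121·11.6) = 0.02928 K/W
  R_beech = L/(kA) = 0.0284/(0.153·11.6) = 0.01600 K/W
ΣR = 0.03869 + 0.02928 + 0.01600 = 0.08397 K/W
Q = ΔT/ΣR = (22 °C − -0.835 °C)/0.08397 = 272 W

Q = 272 W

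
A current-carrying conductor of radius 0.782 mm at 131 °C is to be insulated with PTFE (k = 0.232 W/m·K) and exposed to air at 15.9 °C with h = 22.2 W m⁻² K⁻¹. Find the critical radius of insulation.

r_cr = 1.05 cm

For a cylinder, r_cr = k_ins/h = 0.232/22.2 = 0.0105 m = 1.05 cm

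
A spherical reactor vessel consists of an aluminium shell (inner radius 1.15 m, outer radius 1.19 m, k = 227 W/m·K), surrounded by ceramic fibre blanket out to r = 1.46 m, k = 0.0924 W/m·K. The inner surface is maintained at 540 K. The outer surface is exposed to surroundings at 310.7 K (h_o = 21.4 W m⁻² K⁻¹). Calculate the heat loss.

Treat each layer as a resistance in series:
  R_aluminium = (1/1.15 − 1/1.19)/(4πk) = 0.02923/(4π·227) = 1.025×10^-5 K/W
  R_ceramic fibre blanket = (1/1.19 − 1/1.46)/(4πk) = 0.1554/(4π·0.0924) = 0.1338 K/W
  R_conv,out = 1/(4πr²h) = 1/(4π·1.46²·21.4) = 0.001744 K/W
ΣR = 1.025×10^-5 + 0.1338 + 0.001744 = 0.1356 K/W
Q = ΔT/ΣR = (540 K − 310.7 K)/0.1356 = 1690 W

Q = 1690 W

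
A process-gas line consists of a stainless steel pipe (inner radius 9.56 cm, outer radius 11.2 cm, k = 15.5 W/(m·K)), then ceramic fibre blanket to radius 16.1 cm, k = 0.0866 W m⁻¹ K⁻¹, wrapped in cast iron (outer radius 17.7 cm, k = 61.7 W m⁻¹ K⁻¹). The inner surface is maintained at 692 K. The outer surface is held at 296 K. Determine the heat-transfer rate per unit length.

Series thermal resistances, inner to outer:
  R'_stainless steel = ln(0.112/0.0956)/(2πk) = 0.1583/(2π·15.5) = 0.001626 m·K/W
  R'_ceramic fibre blanket = ln(0.161/0.112)/(2πk) = 0.3629/(2π·0.0866) = 0.6670 m·K/W
  R'_cast iron = ln(0.177/0.161)/(2πk) = 0.09475/(2π·61.7) = 2.444×10^-4 m·K/W
ΣR = 0.001626 + 0.6670 + 2.444×10^-4 = 0.6689 m·K/W
Q' = ΔT/ΣR = (692 K − 296 K)/0.6689 = 592 W/m

Q' = 592 W/m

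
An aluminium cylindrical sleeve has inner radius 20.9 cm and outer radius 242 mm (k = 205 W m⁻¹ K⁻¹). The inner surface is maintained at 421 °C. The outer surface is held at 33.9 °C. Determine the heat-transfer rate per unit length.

Q' = 2πk·ΔT/ln(r₂/r₁) = 2π × 205 × 387.1 / ln(0.242/0.209) = 3.40×10^6 W/m

Q' = 3400 kW/m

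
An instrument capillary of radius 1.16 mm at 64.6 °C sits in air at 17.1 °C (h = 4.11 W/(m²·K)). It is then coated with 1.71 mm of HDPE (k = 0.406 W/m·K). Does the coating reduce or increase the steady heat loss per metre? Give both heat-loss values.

Critical radius for a cylinder: r_cr = k/h = 0.0988 m = 9.88 cm.
Outer radius after coating: r₂ = 0.00116 + 0.00171 = 0.00287 m.
Since r₁ < r_cr and r₂ ≤ r_cr, the coating moves toward the maximum at r_cr — heat loss rises.
Bare: R = 1/(2πr₁h) = 33.38 m·K/W; Q = 47.5/33.38 = 1.42 W/m.
Coated: R = R_cond + R_conv = 13.85 m·K/W; Q = 47.5/13.85 = 3.43 W/m.

increases: 1.42 → 3.43 W/m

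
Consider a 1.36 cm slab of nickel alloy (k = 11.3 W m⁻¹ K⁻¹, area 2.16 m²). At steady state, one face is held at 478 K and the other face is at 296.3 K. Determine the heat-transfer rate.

Q = 326 kW

Q = kA·ΔT/L = 11.3 × 2.16 × |478 K − 296.3 K| / 0.0136 = 3.26×10^5 W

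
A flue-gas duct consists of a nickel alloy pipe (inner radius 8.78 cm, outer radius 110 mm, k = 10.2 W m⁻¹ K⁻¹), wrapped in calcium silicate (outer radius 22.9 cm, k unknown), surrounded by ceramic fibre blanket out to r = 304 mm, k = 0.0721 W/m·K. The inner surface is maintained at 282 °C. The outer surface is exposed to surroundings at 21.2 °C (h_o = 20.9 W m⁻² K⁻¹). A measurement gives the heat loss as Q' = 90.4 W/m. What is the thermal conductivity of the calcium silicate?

ΣR = ΔT/Q' = |282 − 21.2|/90.4 = 2.885 m·K/W
Known resistances:
  R'_nickel alloy = ln(0.110/0.0878)/(2πk) = 0.2254/(2π·10.2) = 0.003517 m·K/W
  R'_ceramic fibre blanket = ln(0.304/0.229)/(2πk) = 0.2833/(2π·0.0721) = 0.6254 m·K/W
  R'_conv,out = 1/(2πr h) = 1/(2π·0.304·20.9) = 0.02505 m·K/W
R_calcium silicate = ΣR − ΣR_known = 2.885 − 0.6540 = 2.231 m·K/W
ln(r₂/r₁)/(2πk) = 2.231 ⇒ k = 0.7332/(2π·2.231) = 0.0523 W/m·K

k = 0.0523 W/m·K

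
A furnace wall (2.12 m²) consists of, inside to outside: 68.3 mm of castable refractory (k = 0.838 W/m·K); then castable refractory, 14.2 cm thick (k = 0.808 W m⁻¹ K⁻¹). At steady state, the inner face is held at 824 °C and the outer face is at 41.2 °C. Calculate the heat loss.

Q = 6.45 kW

Series thermal resistances, inner to outer:
  R_castable refractory = L/(kA) = 0.0683/(0.838·2.12) = 0.03845 K/W
  R_castable refractory = L/(kA) = 0.142/(0.808·2.12) = 0.08290 K/W
ΣR = 0.03845 + 0.08290 = 0.1213 K/W
Q = ΔT/ΣR = (824 °C − 41.2 °C)/0.1213 = 6450 W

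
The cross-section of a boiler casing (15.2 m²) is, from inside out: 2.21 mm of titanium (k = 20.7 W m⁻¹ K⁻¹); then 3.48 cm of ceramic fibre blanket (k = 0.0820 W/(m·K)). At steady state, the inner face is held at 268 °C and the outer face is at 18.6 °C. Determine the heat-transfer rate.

Series thermal resistances, inner to outer:
  R_titanium = L/(kA) = 0.00221/(20.7·15.2) = 7.024×10^-6 K/W
  R_ceramic fibre blanket = L/(kA) = 0.0348/(0.0820·15.2) = 0.02792 K/W
ΣR = 7.024×10^-6 + 0.02792 = 0.02793 K/W
Q = ΔT/ΣR = (268 °C − 18.6 °C)/0.02793 = 8930 W

Q = 8.93 kW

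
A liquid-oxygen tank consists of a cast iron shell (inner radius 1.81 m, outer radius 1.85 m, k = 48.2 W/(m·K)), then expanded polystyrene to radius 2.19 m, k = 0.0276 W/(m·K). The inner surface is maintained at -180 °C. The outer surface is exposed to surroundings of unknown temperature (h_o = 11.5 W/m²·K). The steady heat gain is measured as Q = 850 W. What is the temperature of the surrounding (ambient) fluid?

T_out = 26.9 °C

Series resistances:
  R_cast iron = (1/1.81 − 1/1.85)/(4πk) = 0.01195/(4π·48.2) = 1.972×10^-5 K/W
  R_expanded polystyrene = (1/1.85 − 1/2.19)/(4πk) = 0.08392/(4π·0.0276) = 0.2420 K/W
  R_conv,out = 1/(4πr²h) = 1/(4π·2.19²·11.5) = 0.001443 K/W
ΣR = 0.2434 K/W
ΔT = Q·ΣR = 850 × 0.2434 = 206.9 K
Heat flows inward, so T_out = T_in + ΔT = -180 + 206.9 = 26.9 °C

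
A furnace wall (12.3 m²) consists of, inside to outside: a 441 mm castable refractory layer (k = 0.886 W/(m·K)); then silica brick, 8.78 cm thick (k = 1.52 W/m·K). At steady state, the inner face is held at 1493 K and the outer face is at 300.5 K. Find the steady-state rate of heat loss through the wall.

Q = 26.4 kW

Resistance network (inner→outer):
  R_castable refractory = L/(kA) = 0.441/(0.886·12.3) = 0.04047 K/W
  R_silica brick = L/(kA) = 0.0878/(1.52·12.3) = 0.004696 K/W
ΣR = 0.04047 + 0.004696 = 0.04517 K/W
Q = ΔT/ΣR = (1493 K − 300.5 K)/0.04517 = 26400 W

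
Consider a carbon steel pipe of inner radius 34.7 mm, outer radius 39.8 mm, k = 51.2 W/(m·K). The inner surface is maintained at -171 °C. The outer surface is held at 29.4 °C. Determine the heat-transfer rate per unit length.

Q' = 4.70×10^5 W/m

Q' = 2πk·ΔT/ln(r₂/r₁) = 2π × 51.2 × 200.4 / ln(0.0398/0.0347) = 4.70×10^5 W/m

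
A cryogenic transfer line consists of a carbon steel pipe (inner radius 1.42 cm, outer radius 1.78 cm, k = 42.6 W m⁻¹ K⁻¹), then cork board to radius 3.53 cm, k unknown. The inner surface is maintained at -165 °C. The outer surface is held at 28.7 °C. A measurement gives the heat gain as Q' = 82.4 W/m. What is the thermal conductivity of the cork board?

k = 0.0464 W/m·K

ΣR = ΔT/Q' = |-165 − 28.7|/82.4 = 2.351 m·K/W
Known resistances:
  R'_carbon steel = ln(0.0178/0.0142)/(2πk) = 0.2260/(2π·42.6) = 8.442×10^-4 m·K/W
R_cork board = ΣR − ΣR_known = 2.351 − 8.442×10^-4 = 2.350 m·K/W
ln(r₂/r₁)/(2πk) = 2.350 ⇒ k = 0.6847/(2π·2.350) = 0.0464 W/m·K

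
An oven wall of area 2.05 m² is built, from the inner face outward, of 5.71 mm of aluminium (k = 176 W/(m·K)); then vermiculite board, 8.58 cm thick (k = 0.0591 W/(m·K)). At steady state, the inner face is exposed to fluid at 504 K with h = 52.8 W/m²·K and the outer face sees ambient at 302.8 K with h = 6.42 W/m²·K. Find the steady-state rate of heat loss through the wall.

Treat each layer as a resistance in series:
  R_conv,in = 1/(hA) = 1/(52.8·2.05) = 0.009239 K/W
  R_aluminium = L/(kA) = 0.00571/(176·2.05) = 1.583×10^-5 K/W
  R_vermiculite board = L/(kA) = 0.0858/(0.0591·2.05) = 0.7082 K/W
  R_conv,out = 1/(hA) = 1/(6.42·2.05) = 0.07598 K/W
ΣR = 0.009239 + 1.583×10^-5 + 0.7082 + 0.07598 = 0.7934 K/W
Q = ΔT/ΣR = (504 K − 302.8 K)/0.7934 = 254 W

Q = 254 W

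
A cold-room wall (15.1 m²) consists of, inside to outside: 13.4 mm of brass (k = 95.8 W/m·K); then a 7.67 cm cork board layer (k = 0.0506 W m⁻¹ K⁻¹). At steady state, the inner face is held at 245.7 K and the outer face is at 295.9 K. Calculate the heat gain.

Series thermal resistances, inner to outer:
  R_brass = L/(kA) = 0.0134/(95.8·15.1) = 9.263×10^-6 K/W
  R_cork board = L/(kA) = 0.0767/(0.0506·15.1) = 0.1004 K/W
ΣR = 9.263×10^-6 + 0.1004 = 0.1004 K/W
Q = ΔT/ΣR = (245.7 K − 295.9 K)/0.1004 = -500 W
(Negative Q ⇒ heat flows inward; heat gain = 500 W.)

Q = 500 W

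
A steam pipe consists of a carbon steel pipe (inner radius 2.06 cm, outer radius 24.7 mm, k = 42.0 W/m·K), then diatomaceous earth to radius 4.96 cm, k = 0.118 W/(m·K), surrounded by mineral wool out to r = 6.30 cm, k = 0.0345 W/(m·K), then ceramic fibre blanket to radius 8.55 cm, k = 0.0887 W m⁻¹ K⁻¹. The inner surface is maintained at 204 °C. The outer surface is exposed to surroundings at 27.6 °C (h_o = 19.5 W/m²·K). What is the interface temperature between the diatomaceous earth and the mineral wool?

T = 142 °C

Series thermal resistances, inner to outer:
  R'_carbon steel = ln(0.0247/0.0206)/(2πk) = 0.1815/(2π·42.0) = 6.878×10^-4 m·K/W
  R'_diatomaceous earth = ln(0.0496/0.0247)/(2πk) = 0.6972/(2π·0.118) = 0.9403 m·K/W
  R'_mineral wool = ln(0.0630/0.0496)/(2πk) = 0.2391/(2π·0.0345) = 1.103 m·K/W
  R'_ceramic fibre blanket = ln(0.0855/0.0630)/(2πk) = 0.3054/(2π·0.0887) = 0.5479 m·K/W
  R'_conv,out = 1/(2πr h) = 1/(2π·0.0855·19.5) = 0.09546 m·K/W
ΣR = 6.878×10^-4 + 0.9403 + 1.103 + 0.5479 + 0.09546 = 2.687 m·K/W
Q' = ΔT/ΣR = (204 °C − 27.6 °C)/2.687 = 65.65 W/m
From the inner boundary to the diatomaceous earth/mineral wool interface, ΣR_partial = 0.9410 m·K/W.
T_interface = T_in − Q'·ΣR_partial = 204 °C − (65.65)(0.9410) = 142 °C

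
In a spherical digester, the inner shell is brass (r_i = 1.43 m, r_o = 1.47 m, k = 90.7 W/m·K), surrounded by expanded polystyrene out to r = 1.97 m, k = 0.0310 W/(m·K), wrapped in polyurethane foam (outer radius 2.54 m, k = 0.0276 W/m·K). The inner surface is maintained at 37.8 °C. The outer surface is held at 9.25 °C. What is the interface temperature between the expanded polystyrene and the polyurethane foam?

Series thermal resistances, inner to outer:
  R_brass = (1/1.43 − 1/1.47)/(4πk) = 0.01903/(4π·90.7) = 1.670×10^-5 K/W
  R_expanded polystyrene = (1/1.47 − 1/1.97)/(4πk) = 0.1727/(4π·0.0310) = 0.4432 K/W
  R_polyurethane foam = (1/1.97 − 1/2.54)/(4πk) = 0.1139/(4π·0.0276) = 0.3284 K/W
ΣR = 1.670×10^-5 + 0.4432 + 0.3284 = 0.7716 K/W
Q = ΔT/ΣR = (37.8 °C − 9.25 °C)/0.7716 = 37.00 W
From the inner boundary to the expanded polystyrene/polyurethane foam interface, ΣR_partial = 0.4432 K/W.
T_interface = T_in − Q·ΣR_partial = 37.8 °C − (37.00)(0.4432) = 21.4 °C

T = 21.4 °C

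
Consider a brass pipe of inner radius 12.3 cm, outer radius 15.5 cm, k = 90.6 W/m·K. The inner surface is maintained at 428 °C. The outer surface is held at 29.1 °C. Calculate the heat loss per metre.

Q' = 9.82×10^5 W/m

Q' = 2πk·ΔT/ln(r₂/r₁) = 2π × 90.6 × 398.9 / ln(0.155/0.123) = 9.82×10^5 W/m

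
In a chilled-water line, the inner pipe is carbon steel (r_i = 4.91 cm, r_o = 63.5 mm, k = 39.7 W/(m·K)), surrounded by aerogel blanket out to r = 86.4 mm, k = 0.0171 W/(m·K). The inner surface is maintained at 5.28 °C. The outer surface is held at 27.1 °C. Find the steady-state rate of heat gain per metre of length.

Series thermal resistances, inner to outer:
  R'_carbon steel = ln(0.0635/0.0491)/(2πk) = 0.2572/(2π·39.7) = 0.001031 m·K/W
  R'_aerogel blanket = ln(0.0864/0.0635)/(2πk) = 0.3079/(2π·0.0171) = 2.866 m·K/W
ΣR = 0.001031 + 2.866 = 2.867 m·K/W
Q' = ΔT/ΣR = (5.28 °C − 27.1 °C)/2.867 = -7.61 W/m
(Negative Q' ⇒ heat flows inward; heat gain = 7.61 W/m.)

Q' = 7.61 W/m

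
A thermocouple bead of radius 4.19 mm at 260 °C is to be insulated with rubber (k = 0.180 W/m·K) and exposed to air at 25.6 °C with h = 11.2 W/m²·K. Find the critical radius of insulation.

For a sphere, r_cr = 2k_ins/h = 2·0.180/11.2 = 0.0321 m = 3.21 cm

r_cr = 3.21 cm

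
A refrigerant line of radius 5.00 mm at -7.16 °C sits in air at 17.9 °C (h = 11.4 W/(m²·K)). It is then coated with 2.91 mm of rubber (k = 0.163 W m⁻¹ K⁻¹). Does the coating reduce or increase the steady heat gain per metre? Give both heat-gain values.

Critical radius for a cylinder: r_cr = k/h = 0.0143 m = 1.43 cm.
Outer radius after coating: r₂ = 0.00500 + 0.00291 = 0.00791 m.
Since r₁ < r_cr and r₂ ≤ r_cr, the coating moves toward the maximum at r_cr — heat gain rises.
Bare: R = 1/(2πr₁h) = 2.792 m·K/W; Q = 25.06/2.792 = 8.98 W/m.
Coated: R = R_cond + R_conv = 2.213 m·K/W; Q = 25.06/2.213 = 11.3 W/m.

increases: 8.98 → 11.3 W/m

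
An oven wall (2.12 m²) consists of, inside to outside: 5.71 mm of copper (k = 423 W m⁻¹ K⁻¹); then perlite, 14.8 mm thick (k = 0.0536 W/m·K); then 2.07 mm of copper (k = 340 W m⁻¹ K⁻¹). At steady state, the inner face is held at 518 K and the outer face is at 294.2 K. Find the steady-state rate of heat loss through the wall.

Series thermal resistances, inner to outer:
  R_copper = L/(kA) = 0.00571/(423·2.12) = 6.367×10^-6 K/W
  R_perlite = L/(kA) = 0.0148/(0.0536·2.12) = 0.1302 K/W
  R_copper = L/(kA) = 0.00207/(340·2.12) = 2.872×10^-6 K/W
ΣR = 6.367×10^-6 + 0.1302 + 2.872×10^-6 = 0.1302 K/W
Q = ΔT/ΣR = (518 K − 294.2 K)/0.1302 = 1720 W

Q = 1720 W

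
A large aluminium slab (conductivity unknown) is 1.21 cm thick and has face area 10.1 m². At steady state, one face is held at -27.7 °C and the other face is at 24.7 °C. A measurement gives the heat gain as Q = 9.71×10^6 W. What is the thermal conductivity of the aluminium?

ΣR = ΔT/Q = |-27.7 − 24.7|/9.71×10^6 = 5.396×10^-6 K/W
L/(kA) = 5.396×10^-6 ⇒ k = 0.0121/(5.396×10^-6·10.1) = 222 W/m·K

k = 222 W/m·K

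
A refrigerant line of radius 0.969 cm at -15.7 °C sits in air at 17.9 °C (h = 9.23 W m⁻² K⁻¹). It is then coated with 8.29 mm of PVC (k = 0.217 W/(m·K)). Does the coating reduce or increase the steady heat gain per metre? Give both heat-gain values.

Critical radius for a cylinder: r_cr = k/h = 0.0235 m = 2.35 cm.
Outer radius after coating: r₂ = 0.00969 + 0.00829 = 0.01798 m.
Since r₁ < r_cr and r₂ ≤ r_cr, the coating moves toward the maximum at r_cr — heat gain rises.
Bare: R = 1/(2πr₁h) = 1.779 m·K/W; Q = 33.6/1.779 = 18.9 W/m.
Coated: R = R_cond + R_conv = 1.412 m·K/W; Q = 33.6/1.412 = 23.8 W/m.

increases: 18.9 → 23.8 W/m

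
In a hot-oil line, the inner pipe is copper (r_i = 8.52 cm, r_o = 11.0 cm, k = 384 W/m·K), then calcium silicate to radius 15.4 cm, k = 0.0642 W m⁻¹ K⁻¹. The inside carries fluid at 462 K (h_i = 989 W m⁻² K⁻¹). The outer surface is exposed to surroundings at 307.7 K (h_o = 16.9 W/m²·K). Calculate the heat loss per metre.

Q' = 172 W/m

Series thermal resistances, inner to outer:
  R'_conv,in = 1/(2πr h) = 1/(2π·0.0852·989) = 0.001889 m·K/W
  R'_copper = ln(0.110/0.0852)/(2πk) = 0.2555/(2π·384) = 1.059×10^-4 m·K/W
  R'_calcium silicate = ln(0.154/0.110)/(2πk) = 0.3365/(2π·0.0642) = 0.8341 m·K/W
  R'_conv,out = 1/(2πr h) = 1/(2π·0.154·16.9) = 0.06115 m·K/W
ΣR = 0.001889 + 1.059×10^-4 + 0.8341 + 0.06115 = 0.8972 m·K/W
Q' = ΔT/ΣR = (462 K − 307.7 K)/0.8972 = 172 W/m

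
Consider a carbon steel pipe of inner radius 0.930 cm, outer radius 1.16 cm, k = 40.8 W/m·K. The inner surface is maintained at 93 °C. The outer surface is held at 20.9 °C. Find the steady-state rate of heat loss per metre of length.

Q' = 2πk·ΔT/ln(r₂/r₁) = 2π × 40.8 × 72.1 / ln(0.0116/0.00930) = 83600 W/m

Q' = 83.6 kW/m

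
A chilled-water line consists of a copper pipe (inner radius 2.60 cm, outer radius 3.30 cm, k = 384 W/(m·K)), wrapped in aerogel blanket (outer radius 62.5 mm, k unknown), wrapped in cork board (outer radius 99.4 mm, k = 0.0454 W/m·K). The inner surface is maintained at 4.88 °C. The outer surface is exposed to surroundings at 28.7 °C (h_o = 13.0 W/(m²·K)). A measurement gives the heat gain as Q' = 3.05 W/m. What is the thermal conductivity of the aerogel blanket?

k = 0.0168 W/m·K

ΣR = ΔT/Q' = |4.88 − 28.7|/3.05 = 7.810 m·K/W
Known resistances:
  R'_copper = ln(0.0330/0.0260)/(2πk) = 0.2384/(2π·384) = 9.881×10^-5 m·K/W
  R'_cork board = ln(0.0994/0.0625)/(2πk) = 0.4640/(2π·0.0454) = 1.627 m·K/W
  R'_conv,out = 1/(2πr h) = 1/(2π·0.0994·13.0) = 0.1232 m·K/W
R_aerogel blanket = ΣR − ΣR_known = 7.810 − 1.750 = 6.060 m·K/W
ln(r₂/r₁)/(2πk) = 6.060 ⇒ k = 0.6387/(2π·6.060) = 0.0168 W/m·K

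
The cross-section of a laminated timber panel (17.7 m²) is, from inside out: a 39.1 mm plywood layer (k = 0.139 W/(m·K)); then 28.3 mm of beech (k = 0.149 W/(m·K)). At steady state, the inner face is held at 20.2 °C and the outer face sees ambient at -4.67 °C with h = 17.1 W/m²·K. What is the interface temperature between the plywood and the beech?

T = 6.99 °C

Resistance network (inner→outer):
  R_plywood = L/(kA) = 0.0391/(0.139·17.7) = 0.01589 K/W
  R_beech = L/(kA) = 0.0283/(0.149·17.7) = 0.01073 K/W
  R_conv,out = 1/(hA) = 1/(17.1·17.7) = 0.003304 K/W
ΣR = 0.01589 + 0.01073 + 0.003304 = 0.02992 K/W
Q = ΔT/ΣR = (20.2 °C − -4.67 °C)/0.02992 = 831.2 W
From the inner boundary to the plywood/beech interface, ΣR_partial = 0.01589 K/W.
T_interface = T_in − Q·ΣR_partial = 20.2 °C − (831.2)(0.01589) = 6.99 °C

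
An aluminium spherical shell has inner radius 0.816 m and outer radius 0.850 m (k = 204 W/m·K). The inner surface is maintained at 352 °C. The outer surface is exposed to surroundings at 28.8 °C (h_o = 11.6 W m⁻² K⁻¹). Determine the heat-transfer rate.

Q = 34000 W

Treat each layer as a resistance in series:
  R_aluminium = (1/0.816 − 1/0.850)/(4πk) = 0.04902/(4π·204) = 1.912×10^-5 K/W
  R_conv,out = 1/(4πr²h) = 1/(4π·0.850²·11.6) = 0.009495 K/W
ΣR = 1.912×10^-5 + 0.009495 = 0.009514 K/W
Q = ΔT/ΣR = (352 °C − 28.8 °C)/0.009514 = 34000 W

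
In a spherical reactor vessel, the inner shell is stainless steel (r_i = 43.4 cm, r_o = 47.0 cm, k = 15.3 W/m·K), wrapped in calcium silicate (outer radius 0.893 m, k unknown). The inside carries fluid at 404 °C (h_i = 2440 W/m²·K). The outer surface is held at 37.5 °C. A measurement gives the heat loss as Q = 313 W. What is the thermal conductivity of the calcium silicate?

ΣR = ΔT/Q = |404 − 37.5|/313 = 1.171 K/W
Known resistances:
  R_conv,in = 1/(4πr²h) = 1/(4π·0.434²·2440) = 1.731×10^-4 K/W
  R_stainless steel = (1/0.434 − 1/0.470)/(4πk) = 0.1765/(4π·15.3) = 9.179×10^-4 K/W
R_calcium silicate = ΣR − ΣR_known = 1.171 − 0.001091 = 1.170 K/W
(1/r₁−1/r₂)/(4πk) = 1.170 ⇒ k = 1.008/(4π·1.170) = 0.0686 W/m·K

k = 0.0686 W/m·K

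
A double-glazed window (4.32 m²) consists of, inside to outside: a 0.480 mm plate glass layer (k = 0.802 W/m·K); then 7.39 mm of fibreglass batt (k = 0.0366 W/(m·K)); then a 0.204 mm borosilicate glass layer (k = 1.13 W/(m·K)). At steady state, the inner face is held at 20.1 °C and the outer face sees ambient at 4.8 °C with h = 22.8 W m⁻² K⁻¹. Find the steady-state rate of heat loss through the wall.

Treat each layer as a resistance in series:
  R_plate glass = L/(kA) = 4.80×10^-4/(0.802·4.32) = 1.385×10^-4 K/W
  R_fibreglass batt = L/(kA) = 0.00739/(0.0366·4.32) = 0.04674 K/W
  R_borosilicate glass = L/(kA) = 2.04×10^-4/(1.13·4.32) = 4.179×10^-5 K/W
  R_conv,out = 1/(hA) = 1/(22.8·4.32) = 0.01015 K/W
ΣR = 1.385×10^-4 + 0.04674 + 4.179×10^-5 + 0.01015 = 0.05707 K/W
Q = ΔT/ΣR = (20.1 °C − 4.8 °C)/0.05707 = 268 W

Q = 268 W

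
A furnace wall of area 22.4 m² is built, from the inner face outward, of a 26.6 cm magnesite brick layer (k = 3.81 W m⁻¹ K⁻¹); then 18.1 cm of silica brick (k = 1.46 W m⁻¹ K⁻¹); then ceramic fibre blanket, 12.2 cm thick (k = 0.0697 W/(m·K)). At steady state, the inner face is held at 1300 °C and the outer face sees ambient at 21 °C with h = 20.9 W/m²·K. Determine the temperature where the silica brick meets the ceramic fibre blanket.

Series thermal resistances, inner to outer:
  R_magnesite brick = L/(kA) = 0.266/(3.81·22.4) = 0.003117 K/W
  R_silica brick = L/(kA) = 0.181/(1.46·22.4) = 0.005534 K/W
  R_ceramic fibre blanket = L/(kA) = 0.122/(0.0697·22.4) = 0.07814 K/W
  R_conv,out = 1/(hA) = 1/(20.9·22.4) = 0.002136 K/W
ΣR = 0.003117 + 0.005534 + 0.07814 + 0.002136 = 0.08893 K/W
Q = ΔT/ΣR = (1300 °C − 21 °C)/0.08893 = 14380 W
From the inner boundary to the silica brick/ceramic fibre blanket interface, ΣR_partial = 0.008651 K/W.
T_interface = T_in − Q·ΣR_partial = 1300 °C − (14380)(0.008651) = 1176 °C

T = 1176 °C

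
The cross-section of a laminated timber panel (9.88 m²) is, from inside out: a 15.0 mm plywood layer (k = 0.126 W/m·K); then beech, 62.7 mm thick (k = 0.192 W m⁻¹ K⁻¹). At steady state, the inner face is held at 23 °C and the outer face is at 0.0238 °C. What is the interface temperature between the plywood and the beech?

Treat each layer as a resistance in series:
  R_plywood = L/(kA) = 0.0150/(0.126·9.88) = 0.01205 K/W
  R_beech = L/(kA) = 0.0627/(0.192·9.88) = 0.03305 K/W
ΣR = 0.01205 + 0.03305 = 0.04510 K/W
Q = ΔT/ΣR = (23 °C − 0.0238 °C)/0.04510 = 509.5 W
From the inner boundary to the plywood/beech interface, ΣR_partial = 0.01205 K/W.
T_interface = T_in − Q·ΣR_partial = 23 °C − (509.5)(0.01205) = 16.9 °C

T = 16.9 °C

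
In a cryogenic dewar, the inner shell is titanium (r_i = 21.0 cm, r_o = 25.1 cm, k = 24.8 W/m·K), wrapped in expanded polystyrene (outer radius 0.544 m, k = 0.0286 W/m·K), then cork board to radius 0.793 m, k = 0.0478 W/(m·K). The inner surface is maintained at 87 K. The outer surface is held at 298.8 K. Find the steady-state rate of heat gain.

Treat each layer as a resistance in series:
  R_titanium = (1/0.210 − 1/0.251)/(4πk) = 0.7778/(4π·24.8) = 0.002496 K/W
  R_expanded polystyrene = (1/0.251 − 1/0.544)/(4πk) = 2.146/(4π·0.0286) = 5.971 K/W
  R_cork board = (1/0.544 − 1/0.793)/(4πk) = 0.5772/(4π·0.0478) = 0.9609 K/W
ΣR = 0.002496 + 5.971 + 0.9609 = 6.934 K/W
Q = ΔT/ΣR = (87 K − 298.8 K)/6.934 = -30.5 W
(Negative Q ⇒ heat flows inward; heat gain = 30.5 W.)

Q = 30.5 W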